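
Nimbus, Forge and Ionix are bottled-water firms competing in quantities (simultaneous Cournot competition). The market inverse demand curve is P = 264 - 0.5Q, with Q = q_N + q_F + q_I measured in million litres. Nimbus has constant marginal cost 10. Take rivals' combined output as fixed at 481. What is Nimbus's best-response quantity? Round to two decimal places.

With rivals' combined output fixed at 481, Nimbus's profit is π_N = (264 - (1/2)·481 - (1/2)q_N)q_N - (10q_N) = (47/2 - (1/2)q_N)q_N - (10q_N).
∂π_N/∂q_N = 27/2 - q_N = 0, so q_N = 27/2.

13.50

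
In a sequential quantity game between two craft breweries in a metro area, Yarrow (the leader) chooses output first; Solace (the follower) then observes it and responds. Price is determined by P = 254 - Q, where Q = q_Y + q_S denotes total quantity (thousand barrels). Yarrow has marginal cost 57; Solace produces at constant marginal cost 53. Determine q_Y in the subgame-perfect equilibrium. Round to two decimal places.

The follower Solace best-responds to any q_Y: π_S = (254 - Q)q_S - 53q_S.
Setting the follower's marginal profit to zero, 201 - q_Y - 2q_S = 0, i.e. q_S = (201 - q_Y)/2.
The leader anticipates this reaction. Substituting into P = 254 - Q gives P = 307/2 - (1/2)q_Y, so π_Y = (307/2 - (1/2)q_Y)q_Y - 57q_Y.
Leader FOC: 193/2 - q_Y = 0, so q_Y = 193/2.
Then q_S = (201 - 193/2)/2 = 209/4.

96.50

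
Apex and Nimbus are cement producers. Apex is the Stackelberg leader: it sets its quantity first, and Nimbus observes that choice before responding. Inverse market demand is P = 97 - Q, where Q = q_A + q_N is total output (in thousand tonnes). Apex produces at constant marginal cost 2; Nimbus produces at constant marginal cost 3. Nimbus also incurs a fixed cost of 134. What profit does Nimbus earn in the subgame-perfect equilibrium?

Solve by backward induction. Given q_A, the follower Nimbus maximises π_N = (97 - q_A - q_N)q_N - 3q_N.
Follower FOC: 94 - q_A - 2q_N = 0, so q_N(q_A) = (94 - q_A)/2.
The leader anticipates this reaction. Substituting into P = 97 - Q gives P = 50 - (1/2)q_A, so π_A = (50 - (1/2)q_A)q_A - 2q_A.
The leader's first-order condition 48 - q_A = 0 yields q_A = 48.
Then q_N = (94 - 48)/2 = 23.
Price P = 97 - 71 = 26.
Nimbus's profit: (26 - 3)·23 - 134 = 395.

395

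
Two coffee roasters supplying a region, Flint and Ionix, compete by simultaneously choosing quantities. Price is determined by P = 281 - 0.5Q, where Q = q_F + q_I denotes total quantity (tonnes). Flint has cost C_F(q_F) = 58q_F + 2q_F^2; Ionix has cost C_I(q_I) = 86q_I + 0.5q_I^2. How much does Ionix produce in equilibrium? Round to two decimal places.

Flint's profit: π_F = (281 - 0.5Q)q_F - (58q_F + 2q_F²). Setting ∂π_F/∂q_F = 0: 223 - 5q_F - (1/2)(q_I) = 0.
Ionix's first-order condition: 195 - 2q_I - (1/2)(q_F) = 0.
Best responses: q_F = (223 - (1/2)q_I)/5, q_I = (195 - (1/2)q_F)/2.
Substituting one into the other gives q_F = 1394/39 and q_I = 88.5641.

88.56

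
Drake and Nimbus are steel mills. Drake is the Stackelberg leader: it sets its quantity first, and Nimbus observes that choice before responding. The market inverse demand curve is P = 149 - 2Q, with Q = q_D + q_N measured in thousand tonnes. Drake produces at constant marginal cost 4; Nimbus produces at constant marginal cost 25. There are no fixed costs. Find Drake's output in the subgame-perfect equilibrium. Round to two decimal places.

41.50

Solve by backward induction. Given q_D, the follower Nimbus maximises π_N = (149 - 2q_D - 2q_N)q_N - 25q_N.
Follower FOC: 124 - 2q_D - 4q_N = 0, so q_N(q_D) = (124 - 2q_D)/4.
Drake substitutes q_N(q_D) into its own profit: π_D = q_D(149 - 2q_D - (124 - 2q_D)/2) - 4q_D = (87 - q_D)q_D - 4q_D.
Maximising: ∂π_D/∂q_D = 83 - 2q_D = 0, giving q_D = 83/2.
Then q_N = (124 - 2·(83/2))/4 = 41/4.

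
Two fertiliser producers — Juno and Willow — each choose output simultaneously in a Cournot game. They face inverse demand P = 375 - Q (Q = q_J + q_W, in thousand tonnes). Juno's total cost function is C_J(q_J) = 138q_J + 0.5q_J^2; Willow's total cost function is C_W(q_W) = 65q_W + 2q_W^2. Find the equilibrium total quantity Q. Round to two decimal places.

Juno's profit: π_J = (375 - Q)q_J - (138q_J + (1/2)q_J²). Setting ∂π_J/∂q_J = 0: 237 - 3q_J - (q_W) = 0.
Willow's profit: π_W = (375 - Q)q_W - (65q_W + 2q_W²). Setting ∂π_W/∂q_W = 0: 310 - 6q_W - (q_J) = 0.
So q_J = (237 - q_W)/3 and q_W = (310 - q_J)/6.
Substituting one into the other gives q_J = 1112/17 and q_W = 693/17.
Total output Q = 1112/17 + 693/17 = 1805/17.

106.18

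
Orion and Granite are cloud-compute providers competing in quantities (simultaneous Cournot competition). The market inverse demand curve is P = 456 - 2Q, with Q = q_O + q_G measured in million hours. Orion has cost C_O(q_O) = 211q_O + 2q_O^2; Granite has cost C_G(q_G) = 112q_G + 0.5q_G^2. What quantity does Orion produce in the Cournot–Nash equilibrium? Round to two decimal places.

Orion's profit: π_O = (456 - 2Q)q_O - (211q_O + 2q_O²). Setting ∂π_O/∂q_O = 0: 245 - 8q_O - 2(q_G) = 0.
Granite's profit: π_G = (456 - 2Q)q_G - (112q_G + (1/2)q_G²). Setting ∂π_G/∂q_G = 0: 344 - 5q_G - 2(q_O) = 0.
So q_O = (245 - 2q_G)/8 and q_G = (344 - 2q_O)/5.
Substituting one into the other gives q_O = 179/12 and q_G = 377/6.

14.92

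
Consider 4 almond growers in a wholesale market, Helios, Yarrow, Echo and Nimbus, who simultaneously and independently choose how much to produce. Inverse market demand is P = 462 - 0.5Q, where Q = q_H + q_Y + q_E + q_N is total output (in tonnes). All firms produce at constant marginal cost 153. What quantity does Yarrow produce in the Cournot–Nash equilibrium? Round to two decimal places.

A representative firm's profit is π_i = q_i(462 - 0.5Q) - 153q_i.
Setting ∂π_i/∂q_i = 0 with rivals' quantities fixed: 309 - q_i - (1/2)·Σ_{j≠i} q_j = 0.
By symmetry each firm produces the same amount; substituting Σ_{j≠i} q_j = 3q_i yields q_i = 309/(5/2) = 618/5.

123.60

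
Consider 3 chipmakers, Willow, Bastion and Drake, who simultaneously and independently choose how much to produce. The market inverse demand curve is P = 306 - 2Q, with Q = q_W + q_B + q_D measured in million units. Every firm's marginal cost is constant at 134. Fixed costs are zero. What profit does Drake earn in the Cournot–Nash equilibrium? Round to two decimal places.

Each firm earns π_i = (306 - 2Q)q_i - 134q_i.
Setting ∂π_i/∂q_i = 0 with rivals' quantities fixed: 172 - 4q_i - 2·Σ_{j≠i} q_j = 0.
By symmetry each firm produces the same amount; substituting Σ_{j≠i} q_j = 2q_i yields q_i = 172/8 = 43/2.
Price P = 306 - 2·(129/2) = 177.
Drake's profit: (177 - 134)·(43/2) = 1849/2.

924.50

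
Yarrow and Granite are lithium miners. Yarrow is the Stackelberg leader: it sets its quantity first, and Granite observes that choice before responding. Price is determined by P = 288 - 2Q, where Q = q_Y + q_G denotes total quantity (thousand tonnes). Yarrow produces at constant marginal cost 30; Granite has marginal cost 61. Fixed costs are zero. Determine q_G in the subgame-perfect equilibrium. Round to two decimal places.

20.63

Solve by backward induction. Given q_Y, the follower Granite maximises π_G = (288 - 2q_Y - 2q_G)q_G - 61q_G.
∂π_G/∂q_G = 227 - 2q_Y - 4q_G = 0 gives the reaction function q_G = (227 - 2q_Y)/4.
Yarrow substitutes q_G(q_Y) into its own profit: π_Y = q_Y(288 - 2q_Y - (227 - 2q_Y)/2) - 30q_Y = (349/2 - q_Y)q_Y - 30q_Y.
Maximising: ∂π_Y/∂q_Y = 289/2 - 2q_Y = 0, giving q_Y = 289/4.
Then q_G = (227 - 2·(289/4))/4 = 165/8.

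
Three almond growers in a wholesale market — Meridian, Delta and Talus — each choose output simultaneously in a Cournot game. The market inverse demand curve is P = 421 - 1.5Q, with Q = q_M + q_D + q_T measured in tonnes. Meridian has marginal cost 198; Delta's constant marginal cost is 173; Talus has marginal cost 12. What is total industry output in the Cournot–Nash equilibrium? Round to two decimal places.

Meridian's profit: π_M = (421 - 1.5Q)q_M - (198q_M). Setting ∂π_M/∂q_M = 0: 223 - 3q_M - (3/2)(q_D + q_T) = 0.
Delta's first-order condition: 248 - 3q_D - (3/2)(q_M + q_T) = 0.
Talus's first-order condition: 409 - 3q_T - (3/2)(q_M + q_D) = 0.
Adding the 3 conditions: 880 − 3Q − 3Q = 0, i.e. Q = 440/3.
Back-substituting: q_M = (223 − 220)/(3/2) = 2, q_D = (248 − 220)/(3/2) = 56/3, q_T = (409 − 220)/(3/2) = 126.
Total output Q = 2 + 56/3 + 126 = 440/3.

146.67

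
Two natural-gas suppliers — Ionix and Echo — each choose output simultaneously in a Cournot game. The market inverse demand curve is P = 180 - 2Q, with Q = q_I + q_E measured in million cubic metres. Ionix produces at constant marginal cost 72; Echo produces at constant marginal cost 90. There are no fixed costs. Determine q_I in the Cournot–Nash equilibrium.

Ionix's profit: π_I = (180 - 2Q)q_I - (72q_I). Setting ∂π_I/∂q_I = 0: 108 - 4q_I - 2(q_E) = 0.
Echo's profit: π_E = (180 - 2Q)q_E - (90q_E). Setting ∂π_E/∂q_E = 0: 90 - 4q_E - 2(q_I) = 0.
Rearranging gives the reaction functions q_I = (108 - 2q_E)/4 and q_E = (90 - 2q_I)/4.
Substituting one into the other gives q_I = 21 and q_E = 12.

21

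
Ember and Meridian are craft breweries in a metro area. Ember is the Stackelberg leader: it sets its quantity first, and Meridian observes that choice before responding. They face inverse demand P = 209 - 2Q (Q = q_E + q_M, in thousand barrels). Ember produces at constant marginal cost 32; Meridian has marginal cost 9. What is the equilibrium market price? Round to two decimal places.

The follower Meridian best-responds to any q_E: π_M = (209 - 2Q)q_M - 9q_M.
Setting the follower's marginal profit to zero, 200 - 2q_E - 4q_M = 0, i.e. q_M = (200 - 2q_E)/4.
Ember substitutes q_M(q_E) into its own profit: π_E = q_E(209 - 2q_E - (200 - 2q_E)/2) - 32q_E = (109 - q_E)q_E - 32q_E.
Leader FOC: 77 - 2q_E = 0, so q_E = 77/2.
Then q_M = (200 - 2·(77/2))/4 = 123/4.
Total output Q = 277/4, so price P = 209 - 2·(277/4) = 141/2.

70.50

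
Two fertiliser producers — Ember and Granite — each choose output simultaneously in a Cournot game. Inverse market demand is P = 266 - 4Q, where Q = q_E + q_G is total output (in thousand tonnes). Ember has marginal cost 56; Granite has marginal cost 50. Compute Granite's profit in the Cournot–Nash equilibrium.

Ember's profit: π_E = (266 - 4Q)q_E - (56q_E). Setting ∂π_E/∂q_E = 0: 210 - 8q_E - 4(q_G) = 0.
Granite's first-order condition: 216 - 8q_G - 4(q_E) = 0.
Best responses: q_E = (210 - 4q_G)/8, q_G = (216 - 4q_E)/8.
Solving the pair: q_E = 17, q_G = 37/2.
Price P = 266 - 4·(71/2) = 124.
Granite's profit: (124 - 50)·(37/2) = 1369.

1369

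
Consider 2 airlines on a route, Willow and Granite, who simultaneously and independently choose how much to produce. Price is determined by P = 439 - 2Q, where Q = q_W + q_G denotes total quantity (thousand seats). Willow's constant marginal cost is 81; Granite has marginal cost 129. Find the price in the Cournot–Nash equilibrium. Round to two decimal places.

216.33

Willow's profit: π_W = (439 - 2Q)q_W - (81q_W). Setting ∂π_W/∂q_W = 0: 358 - 4q_W - 2(q_G) = 0.
Granite's first-order condition: 310 - 4q_G - 2(q_W) = 0.
Rearranging gives the reaction functions q_W = (358 - 2q_G)/4 and q_G = (310 - 2q_W)/4.
Solving the pair: q_W = 203/3, q_G = 131/3.
Total output Q = 334/3, so price P = 439 - 2·(334/3) = 649/3.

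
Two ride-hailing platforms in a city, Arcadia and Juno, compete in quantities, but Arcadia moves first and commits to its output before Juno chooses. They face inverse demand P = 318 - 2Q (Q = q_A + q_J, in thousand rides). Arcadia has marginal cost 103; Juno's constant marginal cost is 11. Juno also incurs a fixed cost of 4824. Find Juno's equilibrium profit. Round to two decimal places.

2709.78

The follower Juno best-responds to any q_A: π_J = (318 - 2Q)q_J - 11q_J.
∂π_J/∂q_J = 307 - 2q_A - 4q_J = 0 gives the reaction function q_J = (307 - 2q_A)/4.
The leader anticipates this reaction. Substituting into P = 318 - 2Q gives P = 329/2 - q_A, so π_A = (329/2 - q_A)q_A - 103q_A.
The leader's first-order condition 123/2 - 2q_A = 0 yields q_A = 123/4.
Then q_J = (307 - 2·(123/4))/4 = 491/8.
Price P = 318 - 2·(737/8) = 535/4.
Juno's profit: (535/4 - 11)·(491/8) - 4824 = 2709.7813.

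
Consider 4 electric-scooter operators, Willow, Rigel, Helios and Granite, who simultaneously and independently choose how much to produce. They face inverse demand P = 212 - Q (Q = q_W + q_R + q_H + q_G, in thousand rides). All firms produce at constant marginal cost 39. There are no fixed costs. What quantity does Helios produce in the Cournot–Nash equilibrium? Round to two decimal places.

A representative firm's profit is π_i = q_i(212 - Q) - 39q_i.
First-order condition (treating rivals' output as given): 173 - 2q_i - Σ_{j≠i} q_j = 0.
With identical firms every q_j equals q_i, so Σ_{j≠i} q_j = 3q_i and 173 = 5q_i, giving q_i = 173/5.

34.60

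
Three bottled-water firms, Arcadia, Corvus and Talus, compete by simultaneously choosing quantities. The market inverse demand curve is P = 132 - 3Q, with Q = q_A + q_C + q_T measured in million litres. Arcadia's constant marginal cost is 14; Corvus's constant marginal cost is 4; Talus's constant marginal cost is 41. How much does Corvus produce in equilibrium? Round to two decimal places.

14.58

Arcadia's profit: π_A = (132 - 3Q)q_A - (14q_A). Setting ∂π_A/∂q_A = 0: 118 - 6q_A - 3(q_C + q_T) = 0.
Corvus's profit: π_C = (132 - 3Q)q_C - (4q_C). Setting ∂π_C/∂q_C = 0: 128 - 6q_C - 3(q_A + q_T) = 0.
Talus's profit: π_T = (132 - 3Q)q_T - (41q_T). Setting ∂π_T/∂q_T = 0: 91 - 6q_T - 3(q_A + q_C) = 0.
Adding the 3 conditions: 337 − 6Q − 6Q = 0, i.e. Q = 337/12.
Back-substituting: q_A = (118 − 337/4)/3 = 45/4, q_C = (128 − 337/4)/3 = 175/12, q_T = (91 − 337/4)/3 = 9/4.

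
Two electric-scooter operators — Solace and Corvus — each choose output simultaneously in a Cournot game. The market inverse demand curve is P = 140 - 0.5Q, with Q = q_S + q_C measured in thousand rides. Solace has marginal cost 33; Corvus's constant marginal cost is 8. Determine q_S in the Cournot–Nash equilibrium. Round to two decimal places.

Solace's profit: π_S = (140 - 0.5Q)q_S - (33q_S). Setting ∂π_S/∂q_S = 0: 107 - q_S - (1/2)(q_C) = 0.
Corvus's profit: π_C = (140 - 0.5Q)q_C - (8q_C). Setting ∂π_C/∂q_C = 0: 132 - q_C - (1/2)(q_S) = 0.
So q_S = (107 - (1/2)q_C) and q_C = (132 - (1/2)q_S).
Substituting one into the other gives q_S = 164/3 and q_C = 314/3.

54.67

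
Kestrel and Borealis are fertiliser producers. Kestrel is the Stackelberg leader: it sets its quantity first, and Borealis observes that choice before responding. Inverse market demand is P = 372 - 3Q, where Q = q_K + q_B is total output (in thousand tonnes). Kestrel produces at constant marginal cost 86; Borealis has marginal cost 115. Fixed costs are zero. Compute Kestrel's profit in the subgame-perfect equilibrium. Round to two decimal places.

4134.38

Solve by backward induction. Given q_K, the follower Borealis maximises π_B = (372 - 3q_K - 3q_B)q_B - 115q_B.
Follower FOC: 257 - 3q_K - 6q_B = 0, so q_B(q_K) = (257 - 3q_K)/6.
Kestrel substitutes q_B(q_K) into its own profit: π_K = q_K(372 - 3q_K - (257 - 3q_K)/2) - 86q_K = (487/2 - (3/2)q_K)q_K - 86q_K.
Leader FOC: 315/2 - 3q_K = 0, so q_K = 105/2.
Then q_B = (257 - 3·(105/2))/6 = 199/12.
Price P = 372 - 3·(829/12) = 659/4.
Kestrel's profit: (659/4 - 86)·(105/2) = 4134.3750.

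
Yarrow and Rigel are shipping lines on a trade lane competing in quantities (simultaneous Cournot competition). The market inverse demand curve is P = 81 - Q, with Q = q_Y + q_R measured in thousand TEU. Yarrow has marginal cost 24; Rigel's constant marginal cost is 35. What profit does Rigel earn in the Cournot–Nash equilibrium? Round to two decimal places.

136.11

Yarrow's profit: π_Y = (81 - Q)q_Y - (24q_Y). Setting ∂π_Y/∂q_Y = 0: 57 - 2q_Y - (q_R) = 0.
Rigel's profit: π_R = (81 - Q)q_R - (35q_R). Setting ∂π_R/∂q_R = 0: 46 - 2q_R - (q_Y) = 0.
So q_Y = (57 - q_R)/2 and q_R = (46 - q_Y)/2.
Solving the pair: q_Y = 68/3, q_R = 35/3.
Price P = 81 - 103/3 = 140/3.
Rigel's profit: (140/3 - 35)·(35/3) = 1225/9.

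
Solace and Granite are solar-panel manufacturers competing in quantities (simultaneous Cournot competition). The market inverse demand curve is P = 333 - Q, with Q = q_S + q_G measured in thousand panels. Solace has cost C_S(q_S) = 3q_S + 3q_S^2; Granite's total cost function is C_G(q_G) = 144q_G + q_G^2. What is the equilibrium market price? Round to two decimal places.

Solace's profit: π_S = (333 - Q)q_S - (3q_S + 3q_S²). Setting ∂π_S/∂q_S = 0: 330 - 8q_S - (q_G) = 0.
Granite's first-order condition: 189 - 4q_G - (q_S) = 0.
So q_S = (330 - q_G)/8 and q_G = (189 - q_S)/4.
Substituting one into the other gives q_S = 1131/31 and q_G = 1182/31.
Total output Q = 74.6129, so price P = 333 - 74.6129 = 258.3871.

258.39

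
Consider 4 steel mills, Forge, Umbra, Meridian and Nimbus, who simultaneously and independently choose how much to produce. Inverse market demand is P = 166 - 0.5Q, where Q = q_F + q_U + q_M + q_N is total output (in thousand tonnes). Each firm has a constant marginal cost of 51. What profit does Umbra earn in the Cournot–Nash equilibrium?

A representative firm's profit is π_i = q_i(166 - 0.5Q) - 51q_i.
Setting ∂π_i/∂q_i = 0 with rivals' quantities fixed: 115 - q_i - (1/2)·Σ_{j≠i} q_j = 0.
By symmetry each firm produces the same amount; substituting Σ_{j≠i} q_j = 3q_i yields q_i = 115/(5/2) = 46.
Price P = 166 - (1/2)·184 = 74.
Umbra's profit: (74 - 51)·46 = 1058.

1058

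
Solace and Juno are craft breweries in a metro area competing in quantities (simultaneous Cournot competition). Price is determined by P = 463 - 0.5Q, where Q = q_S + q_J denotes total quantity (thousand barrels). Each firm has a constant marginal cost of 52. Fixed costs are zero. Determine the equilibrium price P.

189

Each firm earns π_i = (463 - 0.5Q)q_i - 52q_i.
First-order condition (treating rivals' output as given): 411 - q_i - (1/2)q_j = 0.
By symmetry each firm produces the same amount; substituting q_j = q_i yields q_i = 411/(3/2) = 274.
Total output Q = 548, so price P = 463 - (1/2)·548 = 189.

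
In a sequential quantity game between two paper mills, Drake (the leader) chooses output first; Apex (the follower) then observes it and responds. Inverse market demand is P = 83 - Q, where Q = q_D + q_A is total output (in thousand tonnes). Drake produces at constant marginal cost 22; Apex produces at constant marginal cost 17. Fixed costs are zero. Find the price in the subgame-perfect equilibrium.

Solve by backward induction. Given q_D, the follower Apex maximises π_A = (83 - q_D - q_A)q_A - 17q_A.
Setting the follower's marginal profit to zero, 66 - q_D - 2q_A = 0, i.e. q_A = (66 - q_D)/2.
Drake substitutes q_A(q_D) into its own profit: π_D = q_D(83 - q_D - (66 - q_D)/2) - 22q_D = (50 - (1/2)q_D)q_D - 22q_D.
Leader FOC: 28 - q_D = 0, so q_D = 28.
Then q_A = (66 - 28)/2 = 19.
Total output Q = 47, so price P = 83 - 47 = 36.

36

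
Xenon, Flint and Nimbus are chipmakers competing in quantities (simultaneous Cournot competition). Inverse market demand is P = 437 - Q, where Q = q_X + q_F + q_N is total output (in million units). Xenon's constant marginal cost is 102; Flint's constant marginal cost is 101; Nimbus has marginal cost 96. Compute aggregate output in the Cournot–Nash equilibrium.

Xenon's profit: π_X = (437 - Q)q_X - (102q_X). Setting ∂π_X/∂q_X = 0: 335 - 2q_X - (q_F + q_N) = 0.
Flint's profit: π_F = (437 - Q)q_F - (101q_F). Setting ∂π_F/∂q_F = 0: 336 - 2q_F - (q_X + q_N) = 0.
Nimbus's profit: π_N = (437 - Q)q_N - (96q_N). Setting ∂π_N/∂q_N = 0: 341 - 2q_N - (q_X + q_F) = 0.
Summing all 3 equations gives 1012 − 4Q = 0, hence Q = 253.
Back-substituting: q_X = (335 − 253) = 82, q_F = (336 − 253) = 83, q_N = (341 − 253) = 88.
Total output Q = 82 + 83 + 88 = 253.

253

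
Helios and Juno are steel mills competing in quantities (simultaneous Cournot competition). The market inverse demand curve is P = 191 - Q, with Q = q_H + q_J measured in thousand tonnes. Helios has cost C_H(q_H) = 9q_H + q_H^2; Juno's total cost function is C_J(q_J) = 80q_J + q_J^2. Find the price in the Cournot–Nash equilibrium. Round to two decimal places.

Helios's profit: π_H = (191 - Q)q_H - (9q_H + q_H²). Setting ∂π_H/∂q_H = 0: 182 - 4q_H - (q_J) = 0.
Juno's first-order condition: 111 - 4q_J - (q_H) = 0.
Best responses: q_H = (182 - q_J)/4, q_J = (111 - q_H)/4.
Solving the pair: q_H = 617/15, q_J = 262/15.
Total output Q = 293/5, so price P = 191 - 293/5 = 662/5.

132.40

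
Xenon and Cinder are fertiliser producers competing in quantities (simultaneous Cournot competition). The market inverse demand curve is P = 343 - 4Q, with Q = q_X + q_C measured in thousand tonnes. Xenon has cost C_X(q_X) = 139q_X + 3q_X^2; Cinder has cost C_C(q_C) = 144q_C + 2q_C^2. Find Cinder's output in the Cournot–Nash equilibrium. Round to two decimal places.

Xenon's profit: π_X = (343 - 4Q)q_X - (139q_X + 3q_X²). Setting ∂π_X/∂q_X = 0: 204 - 14q_X - 4(q_C) = 0.
Cinder's profit: π_C = (343 - 4Q)q_C - (144q_C + 2q_C²). Setting ∂π_C/∂q_C = 0: 199 - 12q_C - 4(q_X) = 0.
Best responses: q_X = (204 - 4q_C)/14, q_C = (199 - 4q_X)/12.
Solving the pair: q_X = 413/38, q_C = 985/76.

12.96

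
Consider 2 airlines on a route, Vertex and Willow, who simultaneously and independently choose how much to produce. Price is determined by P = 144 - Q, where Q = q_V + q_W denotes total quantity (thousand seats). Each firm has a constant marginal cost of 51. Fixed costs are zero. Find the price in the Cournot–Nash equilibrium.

82

A representative firm's profit is π_i = q_i(144 - Q) - 51q_i.
Setting ∂π_i/∂q_i = 0 with rivals' quantities fixed: 93 - 2q_i - q_j = 0.
By symmetry each firm produces the same amount; substituting q_j = q_i yields q_i = 93/3 = 31.
Total output Q = 62, so price P = 144 - 62 = 82.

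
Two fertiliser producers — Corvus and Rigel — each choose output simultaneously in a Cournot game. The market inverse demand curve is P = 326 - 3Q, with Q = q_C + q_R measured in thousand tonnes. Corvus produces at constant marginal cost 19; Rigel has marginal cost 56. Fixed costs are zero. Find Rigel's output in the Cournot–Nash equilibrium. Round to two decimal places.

25.89

Corvus's profit: π_C = (326 - 3Q)q_C - (19q_C). Setting ∂π_C/∂q_C = 0: 307 - 6q_C - 3(q_R) = 0.
Rigel's profit: π_R = (326 - 3Q)q_R - (56q_R). Setting ∂π_R/∂q_R = 0: 270 - 6q_R - 3(q_C) = 0.
Best responses: q_C = (307 - 3q_R)/6, q_R = (270 - 3q_C)/6.
Substituting one into the other gives q_C = 344/9 and q_R = 233/9.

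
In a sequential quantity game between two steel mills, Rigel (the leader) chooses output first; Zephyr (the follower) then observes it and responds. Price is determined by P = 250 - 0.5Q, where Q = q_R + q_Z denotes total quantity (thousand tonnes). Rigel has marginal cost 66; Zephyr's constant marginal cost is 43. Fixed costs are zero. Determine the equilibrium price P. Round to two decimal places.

106.25

Solve by backward induction. Given q_R, the follower Zephyr maximises π_Z = (250 - (1/2)q_R - (1/2)q_Z)q_Z - 43q_Z.
∂π_Z/∂q_Z = 207 - (1/2)q_R - q_Z = 0 gives the reaction function q_Z = (207 - (1/2)q_R).
Rigel substitutes q_Z(q_R) into its own profit: π_R = q_R(250 - (1/2)q_R - (207 - (1/2)q_R)/2) - 66q_R = (293/2 - (1/4)q_R)q_R - 66q_R.
Leader FOC: 161/2 - (1/2)q_R = 0, so q_R = 161.
Then q_Z = (207 - (1/2)·161) = 253/2.
Total output Q = 575/2, so price P = 250 - (1/2)·(575/2) = 425/4.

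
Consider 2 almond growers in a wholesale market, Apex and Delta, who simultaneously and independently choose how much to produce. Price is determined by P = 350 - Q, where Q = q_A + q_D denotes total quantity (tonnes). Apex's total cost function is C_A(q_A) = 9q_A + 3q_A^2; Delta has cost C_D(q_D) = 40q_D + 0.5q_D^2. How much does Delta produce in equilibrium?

93

Apex's profit: π_A = (350 - Q)q_A - (9q_A + 3q_A²). Setting ∂π_A/∂q_A = 0: 341 - 8q_A - (q_D) = 0.
Delta's first-order condition: 310 - 3q_D - (q_A) = 0.
So q_A = (341 - q_D)/8 and q_D = (310 - q_A)/3.
Substituting one into the other gives q_A = 31 and q_D = 93.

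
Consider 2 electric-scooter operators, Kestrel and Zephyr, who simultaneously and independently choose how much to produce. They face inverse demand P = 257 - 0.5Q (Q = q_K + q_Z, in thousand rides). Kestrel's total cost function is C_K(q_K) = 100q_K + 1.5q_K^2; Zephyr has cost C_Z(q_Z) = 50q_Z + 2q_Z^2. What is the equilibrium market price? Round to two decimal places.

220.77

Kestrel's profit: π_K = (257 - 0.5Q)q_K - (100q_K + (3/2)q_K²). Setting ∂π_K/∂q_K = 0: 157 - 4q_K - (1/2)(q_Z) = 0.
Zephyr's first-order condition: 207 - 5q_Z - (1/2)(q_K) = 0.
So q_K = (157 - (1/2)q_Z)/4 and q_Z = (207 - (1/2)q_K)/5.
Substituting one into the other gives q_K = 34.5063 and q_Z = 37.9494.
Total output Q = 72.4557, so price P = 257 - (1/2)·72.4557 = 220.7722.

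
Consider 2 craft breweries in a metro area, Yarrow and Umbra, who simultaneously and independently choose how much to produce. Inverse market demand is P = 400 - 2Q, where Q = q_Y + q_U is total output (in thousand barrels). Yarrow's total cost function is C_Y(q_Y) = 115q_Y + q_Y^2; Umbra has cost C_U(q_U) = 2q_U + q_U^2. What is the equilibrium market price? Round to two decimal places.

Yarrow's profit: π_Y = (400 - 2Q)q_Y - (115q_Y + q_Y²). Setting ∂π_Y/∂q_Y = 0: 285 - 6q_Y - 2(q_U) = 0.
Umbra's first-order condition: 398 - 6q_U - 2(q_Y) = 0.
Rearranging gives the reaction functions q_Y = (285 - 2q_U)/6 and q_U = (398 - 2q_Y)/6.
Solving the pair: q_Y = 457/16, q_U = 909/16.
Total output Q = 683/8, so price P = 400 - 2·(683/8) = 917/4.

229.25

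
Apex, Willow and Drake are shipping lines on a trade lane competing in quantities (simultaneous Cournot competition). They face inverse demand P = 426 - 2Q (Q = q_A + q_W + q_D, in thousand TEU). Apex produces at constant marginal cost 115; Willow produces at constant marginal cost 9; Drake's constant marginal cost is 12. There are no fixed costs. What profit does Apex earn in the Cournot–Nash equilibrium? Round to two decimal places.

325.13

Apex's profit: π_A = (426 - 2Q)q_A - (115q_A). Setting ∂π_A/∂q_A = 0: 311 - 4q_A - 2(q_W + q_D) = 0.
Willow's profit: π_W = (426 - 2Q)q_W - (9q_W). Setting ∂π_W/∂q_W = 0: 417 - 4q_W - 2(q_A + q_D) = 0.
Drake's profit: π_D = (426 - 2Q)q_D - (12q_D). Setting ∂π_D/∂q_D = 0: 414 - 4q_D - 2(q_A + q_W) = 0.
Adding the 3 first-order conditions: 1142 − 8Q = 0, so Q = 571/4.
Back-substituting: q_A = (311 − 571/2)/2 = 51/4, q_W = (417 − 571/2)/2 = 263/4, q_D = (414 − 571/2)/2 = 257/4.
Price P = 426 - 2·(571/4) = 281/2.
Apex's profit: (281/2 - 115)·(51/4) = 325.1250.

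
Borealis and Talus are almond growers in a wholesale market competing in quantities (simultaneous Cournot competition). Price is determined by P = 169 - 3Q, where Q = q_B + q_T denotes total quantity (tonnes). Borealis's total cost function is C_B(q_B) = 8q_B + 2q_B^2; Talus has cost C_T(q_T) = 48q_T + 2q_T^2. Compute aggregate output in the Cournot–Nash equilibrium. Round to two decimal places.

21.69

Borealis's profit: π_B = (169 - 3Q)q_B - (8q_B + 2q_B²). Setting ∂π_B/∂q_B = 0: 161 - 10q_B - 3(q_T) = 0.
Talus's profit: π_T = (169 - 3Q)q_T - (48q_T + 2q_T²). Setting ∂π_T/∂q_T = 0: 121 - 10q_T - 3(q_B) = 0.
So q_B = (161 - 3q_T)/10 and q_T = (121 - 3q_B)/10.
Substituting one into the other gives q_B = 1247/91 and q_T = 727/91.
Total output Q = 1247/91 + 727/91 = 282/13.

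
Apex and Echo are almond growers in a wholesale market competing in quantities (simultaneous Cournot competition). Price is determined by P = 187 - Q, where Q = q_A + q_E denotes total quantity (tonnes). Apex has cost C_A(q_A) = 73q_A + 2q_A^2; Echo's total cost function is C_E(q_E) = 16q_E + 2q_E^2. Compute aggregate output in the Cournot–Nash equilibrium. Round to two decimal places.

Apex's profit: π_A = (187 - Q)q_A - (73q_A + 2q_A²). Setting ∂π_A/∂q_A = 0: 114 - 6q_A - (q_E) = 0.
Echo's first-order condition: 171 - 6q_E - (q_A) = 0.
Rearranging gives the reaction functions q_A = (114 - q_E)/6 and q_E = (171 - q_A)/6.
Substituting one into the other gives q_A = 513/35 and q_E = 912/35.
Total output Q = 513/35 + 912/35 = 285/7.

40.71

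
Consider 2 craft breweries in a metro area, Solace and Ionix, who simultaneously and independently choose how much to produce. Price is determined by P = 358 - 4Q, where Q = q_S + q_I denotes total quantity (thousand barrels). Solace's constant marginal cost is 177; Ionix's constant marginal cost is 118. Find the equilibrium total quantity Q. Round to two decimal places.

Solace's profit: π_S = (358 - 4Q)q_S - (177q_S). Setting ∂π_S/∂q_S = 0: 181 - 8q_S - 4(q_I) = 0.
Ionix's profit: π_I = (358 - 4Q)q_I - (118q_I). Setting ∂π_I/∂q_I = 0: 240 - 8q_I - 4(q_S) = 0.
Rearranging gives the reaction functions q_S = (181 - 4q_I)/8 and q_I = (240 - 4q_S)/8.
Substituting one into the other gives q_S = 61/6 and q_I = 299/12.
Total output Q = 61/6 + 299/12 = 421/12.

35.08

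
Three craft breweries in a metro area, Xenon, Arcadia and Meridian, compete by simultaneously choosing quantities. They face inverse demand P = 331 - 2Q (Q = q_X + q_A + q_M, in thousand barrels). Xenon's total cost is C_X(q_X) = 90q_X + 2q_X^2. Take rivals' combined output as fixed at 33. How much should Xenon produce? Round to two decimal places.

With rivals' combined output fixed at 33, Xenon's profit is π_X = (331 - 2·33 - 2q_X)q_X - (90q_X + 2q_X²) = (265 - 2q_X)q_X - (90q_X + 2q_X²).
∂π_X/∂q_X = 175 - 8q_X = 0, so q_X = 175/8.

21.88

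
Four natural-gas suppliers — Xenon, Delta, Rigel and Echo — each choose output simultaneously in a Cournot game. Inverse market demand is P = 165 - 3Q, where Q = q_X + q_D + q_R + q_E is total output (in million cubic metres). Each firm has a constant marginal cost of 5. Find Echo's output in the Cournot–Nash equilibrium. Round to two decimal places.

Each firm earns π_i = (165 - 3Q)q_i - 5q_i.
First-order condition (treating rivals' output as given): 160 - 6q_i - 3·Σ_{j≠i} q_j = 0.
By symmetry each firm produces the same amount; substituting Σ_{j≠i} q_j = 3q_i yields q_i = 160/15 = 32/3.

10.67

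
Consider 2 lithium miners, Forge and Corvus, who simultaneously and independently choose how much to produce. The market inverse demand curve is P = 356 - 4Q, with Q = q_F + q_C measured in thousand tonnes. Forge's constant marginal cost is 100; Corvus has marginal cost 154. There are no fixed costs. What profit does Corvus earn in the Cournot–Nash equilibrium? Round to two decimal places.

608.44

Forge's profit: π_F = (356 - 4Q)q_F - (100q_F). Setting ∂π_F/∂q_F = 0: 256 - 8q_F - 4(q_C) = 0.
Corvus's first-order condition: 202 - 8q_C - 4(q_F) = 0.
Best responses: q_F = (256 - 4q_C)/8, q_C = (202 - 4q_F)/8.
Substituting one into the other gives q_F = 155/6 and q_C = 37/3.
Price P = 356 - 4·(229/6) = 610/3.
Corvus's profit: (610/3 - 154)·(37/3) = 608.4444.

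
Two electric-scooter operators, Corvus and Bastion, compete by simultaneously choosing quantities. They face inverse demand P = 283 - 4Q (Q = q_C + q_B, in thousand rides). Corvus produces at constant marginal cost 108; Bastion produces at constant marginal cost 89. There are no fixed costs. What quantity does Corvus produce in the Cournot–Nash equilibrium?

13

Corvus's profit: π_C = (283 - 4Q)q_C - (108q_C). Setting ∂π_C/∂q_C = 0: 175 - 8q_C - 4(q_B) = 0.
Bastion's profit: π_B = (283 - 4Q)q_B - (89q_B). Setting ∂π_B/∂q_B = 0: 194 - 8q_B - 4(q_C) = 0.
Best responses: q_C = (175 - 4q_B)/8, q_B = (194 - 4q_C)/8.
Solving the pair: q_C = 13, q_B = 71/4.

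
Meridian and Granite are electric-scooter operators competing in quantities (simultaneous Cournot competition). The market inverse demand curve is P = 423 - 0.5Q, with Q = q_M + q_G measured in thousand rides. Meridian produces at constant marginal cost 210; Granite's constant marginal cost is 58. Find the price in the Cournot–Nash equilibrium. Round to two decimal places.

Meridian's profit: π_M = (423 - 0.5Q)q_M - (210q_M). Setting ∂π_M/∂q_M = 0: 213 - q_M - (1/2)(q_G) = 0.
Granite's profit: π_G = (423 - 0.5Q)q_G - (58q_G). Setting ∂π_G/∂q_G = 0: 365 - q_G - (1/2)(q_M) = 0.
Rearranging gives the reaction functions q_M = (213 - (1/2)q_G) and q_G = (365 - (1/2)q_M).
Solving the pair: q_M = 122/3, q_G = 1034/3.
Total output Q = 1156/3, so price P = 423 - (1/2)·(1156/3) = 691/3.

230.33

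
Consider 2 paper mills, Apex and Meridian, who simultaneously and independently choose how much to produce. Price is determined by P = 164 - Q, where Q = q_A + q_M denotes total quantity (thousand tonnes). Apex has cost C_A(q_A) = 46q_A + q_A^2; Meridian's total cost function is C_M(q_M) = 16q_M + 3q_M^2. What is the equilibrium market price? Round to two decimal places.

Apex's profit: π_A = (164 - Q)q_A - (46q_A + q_A²). Setting ∂π_A/∂q_A = 0: 118 - 4q_A - (q_M) = 0.
Meridian's first-order condition: 148 - 8q_M - (q_A) = 0.
Rearranging gives the reaction functions q_A = (118 - q_M)/4 and q_M = (148 - q_A)/8.
Solving the pair: q_A = 796/31, q_M = 474/31.
Total output Q = 1270/31, so price P = 164 - 1270/31 = 123.0323.

123.03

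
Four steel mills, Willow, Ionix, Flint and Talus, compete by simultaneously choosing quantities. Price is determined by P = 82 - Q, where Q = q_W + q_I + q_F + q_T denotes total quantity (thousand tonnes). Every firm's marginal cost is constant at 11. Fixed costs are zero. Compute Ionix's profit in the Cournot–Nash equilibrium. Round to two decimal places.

Each firm earns π_i = (82 - Q)q_i - 11q_i.
First-order condition (treating rivals' output as given): 71 - 2q_i - Σ_{j≠i} q_j = 0.
By symmetry each firm produces the same amount; substituting Σ_{j≠i} q_j = 3q_i yields q_i = 71/5.
Price P = 82 - 284/5 = 126/5.
Ionix's profit: (126/5 - 11)·(71/5) = 201.6400.

201.64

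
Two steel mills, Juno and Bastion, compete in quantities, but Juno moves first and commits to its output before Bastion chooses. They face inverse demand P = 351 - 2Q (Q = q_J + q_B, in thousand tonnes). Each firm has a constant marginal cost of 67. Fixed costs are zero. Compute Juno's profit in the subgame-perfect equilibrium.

The follower Bastion best-responds to any q_J: π_B = (351 - 2Q)q_B - 67q_B.
Setting the follower's marginal profit to zero, 284 - 2q_J - 4q_B = 0, i.e. q_B = (284 - 2q_J)/4.
The leader anticipates this reaction. Substituting into P = 351 - 2Q gives P = 209 - q_J, so π_J = (209 - q_J)q_J - 67q_J.
Leader FOC: 142 - 2q_J = 0, so q_J = 71.
Then q_B = (284 - 2·71)/4 = 71/2.
Price P = 351 - 2·(213/2) = 138.
Juno's profit: (138 - 67)·71 = 5041.

5041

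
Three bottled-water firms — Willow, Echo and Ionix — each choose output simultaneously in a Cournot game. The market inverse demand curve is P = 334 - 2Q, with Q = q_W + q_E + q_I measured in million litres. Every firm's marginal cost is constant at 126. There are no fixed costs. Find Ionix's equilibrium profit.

Each firm earns π_i = (334 - 2Q)q_i - 126q_i.
Setting ∂π_i/∂q_i = 0 with rivals' quantities fixed: 208 - 4q_i - 2·Σ_{j≠i} q_j = 0.
By symmetry each firm produces the same amount; substituting Σ_{j≠i} q_j = 2q_i yields q_i = 208/8 = 26.
Price P = 334 - 2·78 = 178.
Ionix's profit: (178 - 126)·26 = 1352.

1352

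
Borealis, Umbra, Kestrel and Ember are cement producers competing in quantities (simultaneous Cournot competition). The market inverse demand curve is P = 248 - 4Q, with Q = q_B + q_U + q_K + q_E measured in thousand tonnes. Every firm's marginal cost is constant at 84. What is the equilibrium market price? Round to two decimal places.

116.80

Each firm earns π_i = (248 - 4Q)q_i - 84q_i.
Setting ∂π_i/∂q_i = 0 with rivals' quantities fixed: 164 - 8q_i - 4·Σ_{j≠i} q_j = 0.
With identical firms every q_j equals q_i, so Σ_{j≠i} q_j = 3q_i and 164 = 20q_i, giving q_i = 41/5.
Total output Q = 164/5, so price P = 248 - 4·(164/5) = 584/5.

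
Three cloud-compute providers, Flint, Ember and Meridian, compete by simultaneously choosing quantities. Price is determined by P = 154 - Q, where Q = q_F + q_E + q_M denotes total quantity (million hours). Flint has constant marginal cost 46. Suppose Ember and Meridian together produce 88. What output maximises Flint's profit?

10

With rivals' combined output fixed at 88, Flint's profit is π_F = (154 - 88 - q_F)q_F - (46q_F) = (66 - q_F)q_F - (46q_F).
∂π_F/∂q_F = 20 - 2q_F = 0, so q_F = 10.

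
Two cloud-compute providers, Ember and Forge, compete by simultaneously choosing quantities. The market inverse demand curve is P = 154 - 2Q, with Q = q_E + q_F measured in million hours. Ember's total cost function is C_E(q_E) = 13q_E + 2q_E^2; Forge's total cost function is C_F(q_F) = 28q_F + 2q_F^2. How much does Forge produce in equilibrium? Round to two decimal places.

12.10

Ember's profit: π_E = (154 - 2Q)q_E - (13q_E + 2q_E²). Setting ∂π_E/∂q_E = 0: 141 - 8q_E - 2(q_F) = 0.
Forge's first-order condition: 126 - 8q_F - 2(q_E) = 0.
Best responses: q_E = (141 - 2q_F)/8, q_F = (126 - 2q_E)/8.
Substituting one into the other gives q_E = 73/5 and q_F = 121/10.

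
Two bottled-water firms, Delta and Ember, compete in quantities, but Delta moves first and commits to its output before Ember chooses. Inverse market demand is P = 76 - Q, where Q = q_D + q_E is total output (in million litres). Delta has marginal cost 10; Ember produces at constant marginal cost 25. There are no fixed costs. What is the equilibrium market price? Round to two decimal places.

Solve by backward induction. Given q_D, the follower Ember maximises π_E = (76 - q_D - q_E)q_E - 25q_E.
∂π_E/∂q_E = 51 - q_D - 2q_E = 0 gives the reaction function q_E = (51 - q_D)/2.
Delta substitutes q_E(q_D) into its own profit: π_D = q_D(76 - q_D - (51 - q_D)/2) - 10q_D = (101/2 - (1/2)q_D)q_D - 10q_D.
Maximising: ∂π_D/∂q_D = 81/2 - q_D = 0, giving q_D = 81/2.
Then q_E = (51 - 81/2)/2 = 21/4.
Total output Q = 183/4, so price P = 76 - 183/4 = 121/4.

30.25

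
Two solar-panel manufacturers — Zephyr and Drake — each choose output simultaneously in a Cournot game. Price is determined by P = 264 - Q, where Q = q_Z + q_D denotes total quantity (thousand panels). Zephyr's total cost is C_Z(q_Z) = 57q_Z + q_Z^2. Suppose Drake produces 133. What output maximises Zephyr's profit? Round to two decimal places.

With the rival's output fixed at 133, Zephyr's profit is π_Z = (264 - 133 - q_Z)q_Z - (57q_Z + q_Z²) = (131 - q_Z)q_Z - (57q_Z + q_Z²).
∂π_Z/∂q_Z = 74 - 4q_Z = 0, so q_Z = 37/2.

18.50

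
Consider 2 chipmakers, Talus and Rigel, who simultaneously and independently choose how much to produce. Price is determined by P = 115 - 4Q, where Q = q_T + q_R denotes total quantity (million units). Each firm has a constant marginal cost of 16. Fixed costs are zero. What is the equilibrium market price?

A representative firm's profit is π_i = q_i(115 - 4Q) - 16q_i.
First-order condition (treating rivals' output as given): 99 - 8q_i - 4q_j = 0.
With identical firms every q_j equals q_i, so q_j = q_i and 99 = 12q_i, giving q_i = 33/4.
Total output Q = 33/2, so price P = 115 - 4·(33/2) = 49.

49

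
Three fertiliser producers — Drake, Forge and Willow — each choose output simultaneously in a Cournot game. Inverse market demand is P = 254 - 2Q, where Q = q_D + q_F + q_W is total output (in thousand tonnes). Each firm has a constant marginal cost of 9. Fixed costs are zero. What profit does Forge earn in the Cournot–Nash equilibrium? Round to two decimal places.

1875.78

Each firm earns π_i = (254 - 2Q)q_i - 9q_i.
Setting ∂π_i/∂q_i = 0 with rivals' quantities fixed: 245 - 4q_i - 2·Σ_{j≠i} q_j = 0.
By symmetry each firm produces the same amount; substituting Σ_{j≠i} q_j = 2q_i yields q_i = 245/8.
Price P = 254 - 2·(735/8) = 281/4.
Forge's profit: (281/4 - 9)·(245/8) = 1875.7813.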